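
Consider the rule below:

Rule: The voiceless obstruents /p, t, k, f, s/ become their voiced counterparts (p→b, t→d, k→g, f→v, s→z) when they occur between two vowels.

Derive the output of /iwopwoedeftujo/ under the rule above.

No segment of /iwopwoedeftujo/ meets the structural description of the rule, so the form surfaces unchanged.

iwopwoedeftujo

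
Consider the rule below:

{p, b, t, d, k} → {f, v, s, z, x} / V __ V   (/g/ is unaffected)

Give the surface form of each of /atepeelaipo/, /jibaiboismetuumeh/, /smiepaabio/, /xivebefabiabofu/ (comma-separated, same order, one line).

asefeelaifo, jivaivoismesuumeh, smiefaavio, xivevefaviavofu

/atepeelaipo/: /t/ is a stop between vowels /a/ and /e/, so it spirantizes to the fricative [s]. /p/ is a stop between vowels /e/ and /e/, so it spirantizes to the fricative [f]. /p/ is a stop between vowels /i/ and /o/, so it spirantizes to the fricative [f]. → [asefeelaifo].
/jibaiboismetuumeh/: /b/ is a stop between vowels /i/ and /a/, so it spirantizes to the fricative [v]. /b/ is a stop between vowels /i/ and /o/, so it spirantizes to the fricative [v]. /t/ is a stop between vowels /e/ and /u/, so it spirantizes to the fricative [s]. → [jivaivoismesuumeh].
/smiepaabio/: /p/ is a stop between vowels /e/ and /a/, so it spirantizes to the fricative [f]. /b/ is a stop between vowels /a/ and /i/, so it spirantizes to the fricative [v]. → [smiefaavio].
/xivebefabiabofu/: /b/ is a stop between vowels /e/ and /e/, so it spirantizes to the fricative [v]. /b/ is a stop between vowels /a/ and /i/, so it spirantizes to the fricative [v]. /b/ is a stop between vowels /a/ and /o/, so it spirantizes to the fricative [v]. → [xivevefaviavofu].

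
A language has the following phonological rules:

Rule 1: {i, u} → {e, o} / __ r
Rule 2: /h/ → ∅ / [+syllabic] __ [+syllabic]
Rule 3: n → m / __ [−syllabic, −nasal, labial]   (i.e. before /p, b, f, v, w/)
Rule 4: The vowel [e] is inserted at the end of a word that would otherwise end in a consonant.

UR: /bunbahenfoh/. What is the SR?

bumbaemfohe

Rule 1 (pre-rhotic lowering): no segment meets the environment; /bunbahenfoh/ is unchanged.
Rule 2 (intervocalic h-deletion): /h/ occurs between vowels /a/ and /e/, so it deletes. /bunbahenfoh/ → bunbaenfoh.
Rule 3 (nasal place assimilation): /n/ precedes the labial consonant /b/, so it assimilates in place to [m]. /n/ precedes the labial consonant /f/, so it assimilates in place to [m]. /bunbaenfoh/ → bumbaemfoh.
Rule 4 (final e-epenthesis): the form ends in the consonant /h/, so [e] is inserted word-finally. /bumbaemfoh/ → bumbaemfohe.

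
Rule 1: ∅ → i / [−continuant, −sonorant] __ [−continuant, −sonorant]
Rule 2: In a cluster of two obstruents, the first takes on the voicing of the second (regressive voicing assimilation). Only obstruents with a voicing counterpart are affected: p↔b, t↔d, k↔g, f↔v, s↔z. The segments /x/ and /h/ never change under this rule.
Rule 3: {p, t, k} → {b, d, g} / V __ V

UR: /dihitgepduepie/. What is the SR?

dihidigebiduebie

Rule 1 (stop-cluster i-epenthesis): /t/ and /g/ form a stop–stop cluster, so [i] is inserted between them. /p/ and /d/ form a stop–stop cluster, so [i] is inserted between them. /dihitgepduepie/ → dihitigepiduepie.
Rule 2 (regressive voicing assimilation): no segment meets the environment; /dihitigepiduepie/ is unchanged.
Rule 3 (intervocalic voicing): /t/ is a voiceless stop between vowels /i/ and /i/, so it voices to [d]. /p/ is a voiceless stop between vowels /e/ and /i/, so it voices to [b]. /p/ is a voiceless stop between vowels /e/ and /i/, so it voices to [b]. /dihitigepiduepie/ → dihidigebiduebie.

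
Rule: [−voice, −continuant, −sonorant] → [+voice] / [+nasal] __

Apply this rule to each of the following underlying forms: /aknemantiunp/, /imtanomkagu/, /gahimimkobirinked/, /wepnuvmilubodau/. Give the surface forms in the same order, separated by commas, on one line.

/aknemantiunp/: /t/ is a voiceless stop immediately after the nasal /n/, so it voices to [d]. /p/ is a voiceless stop immediately after the nasal /n/, so it voices to [b]. → [aknemandiunb].
/imtanomkagu/: /t/ is a voiceless stop immediately after the nasal /m/, so it voices to [d]. /k/ is a voiceless stop immediately after the nasal /m/, so it voices to [g]. → [imdanomgagu].
/gahimimkobirinked/: /k/ is a voiceless stop immediately after the nasal /m/, so it voices to [g]. /k/ is a voiceless stop immediately after the nasal /n/, so it voices to [g]. → [gahimimgobiringed].
/wepnuvmilubodau/: the rule's environment is not met; surfaces unchanged as [wepnuvmilubodau].

aknemandiunb, imdanomgagu, gahimimgobiringed, wepnuvmilubodau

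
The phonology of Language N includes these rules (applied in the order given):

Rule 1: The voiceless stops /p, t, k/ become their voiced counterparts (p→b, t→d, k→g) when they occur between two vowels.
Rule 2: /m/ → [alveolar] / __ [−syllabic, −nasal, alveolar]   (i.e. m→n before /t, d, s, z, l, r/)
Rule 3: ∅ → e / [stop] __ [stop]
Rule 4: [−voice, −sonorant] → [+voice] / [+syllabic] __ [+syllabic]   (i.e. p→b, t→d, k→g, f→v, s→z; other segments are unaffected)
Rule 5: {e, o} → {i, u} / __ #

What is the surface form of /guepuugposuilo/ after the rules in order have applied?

guebuugebozuilu

Rule 1 (intervocalic voicing): /p/ is a voiceless stop between vowels /e/ and /u/, so it voices to [b]. /guepuugposuilo/ → guebuugposuilo.
Rule 2 (nasal place assimilation): no segment meets the environment; /guebuugposuilo/ is unchanged.
Rule 3 (stop-cluster e-epenthesis): /g/ and /p/ form a stop–stop cluster, so [e] is inserted between them. /guebuugposuilo/ → guebuugeposuilo.
Rule 4 (intervocalic voicing): /p/ is a voiceless obstruent between vowels /e/ and /o/, so it voices to [b]. /s/ is a voiceless obstruent between vowels /o/ and /u/, so it voices to [z]. /guebuugeposuilo/ → guebuugebozuilo.
Rule 5 (final vowel raising): /o/ is a mid vowel in word-final position, so it raises to [u]. /guebuugebozuilo/ → guebuugebozuilu.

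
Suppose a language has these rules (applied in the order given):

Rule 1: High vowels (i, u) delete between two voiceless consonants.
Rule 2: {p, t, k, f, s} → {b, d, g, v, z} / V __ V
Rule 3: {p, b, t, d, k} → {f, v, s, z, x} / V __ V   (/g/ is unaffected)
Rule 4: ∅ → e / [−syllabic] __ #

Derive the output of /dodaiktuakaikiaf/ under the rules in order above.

dozaiktuagaigiafe

Rule 1 (high vowel syncope): no segment meets the environment; /dodaiktuakaikiaf/ is unchanged.
Rule 2 (intervocalic voicing): /k/ is a voiceless obstruent between vowels /a/ and /a/, so it voices to [g]. /k/ is a voiceless obstruent between vowels /i/ and /i/, so it voices to [g]. /dodaiktuakaikiaf/ → dodaiktuagaigiaf.
Rule 3 (intervocalic spirantization): /d/ is a stop between vowels /o/ and /a/, so it spirantizes to the fricative [z]. /dodaiktuagaigiaf/ → dozaiktuagaigiaf.
Rule 4 (final e-epenthesis): the form ends in the consonant /f/, so [e] is inserted word-finally. /dozaiktuagaigiaf/ → dozaiktuagaigiafe.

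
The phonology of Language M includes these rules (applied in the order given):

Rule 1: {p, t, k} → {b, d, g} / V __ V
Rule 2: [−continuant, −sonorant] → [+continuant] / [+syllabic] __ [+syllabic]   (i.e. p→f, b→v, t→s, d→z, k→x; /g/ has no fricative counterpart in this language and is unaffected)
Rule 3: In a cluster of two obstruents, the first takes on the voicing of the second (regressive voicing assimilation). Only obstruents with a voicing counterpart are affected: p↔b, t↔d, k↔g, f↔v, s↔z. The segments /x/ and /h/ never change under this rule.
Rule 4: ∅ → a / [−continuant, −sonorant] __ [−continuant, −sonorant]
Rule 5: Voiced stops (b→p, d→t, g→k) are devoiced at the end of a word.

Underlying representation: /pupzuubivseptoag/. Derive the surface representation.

pubzuuvifsepatoak

Rule 1 (intervocalic voicing): no segment meets the environment; /pupzuubivseptoag/ is unchanged.
Rule 2 (intervocalic spirantization): /b/ is a stop between vowels /u/ and /i/, so it spirantizes to the fricative [v]. /pupzuubivseptoag/ → pupzuuvivseptoag.
Rule 3 (regressive voicing assimilation): /p/ precedes the voiced obstruent /z/, so it voices to [b] by assimilation. /v/ precedes the voiceless obstruent /s/, so it devoices to [f] by assimilation. /pupzuuvivseptoag/ → pubzuuvifseptoag.
Rule 4 (stop-cluster a-epenthesis): /p/ and /t/ form a stop–stop cluster, so [a] is inserted between them. /pubzuuvifseptoag/ → pubzuuvifsepatoag.
Rule 5 (final devoicing): /g/ is a voiced stop in word-final position, so it devoices to [k]. /pubzuuvifsepatoag/ → pubzuuvifsepatoak.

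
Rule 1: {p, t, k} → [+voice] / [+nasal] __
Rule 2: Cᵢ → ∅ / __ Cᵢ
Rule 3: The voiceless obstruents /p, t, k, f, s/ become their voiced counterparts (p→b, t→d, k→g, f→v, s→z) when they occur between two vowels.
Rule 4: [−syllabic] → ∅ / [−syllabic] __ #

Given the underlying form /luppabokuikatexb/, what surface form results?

lubaboguigadex

Rule 1 (post-nasal voicing): no segment meets the environment; /luppabokuikatexb/ is unchanged.
Rule 2 (degemination): /pp/ is a geminate; the first /p/ deletes. /luppabokuikatexb/ → lupabokuikatexb.
Rule 3 (intervocalic voicing): /p/ is a voiceless obstruent between vowels /u/ and /a/, so it voices to [b]. /k/ is a voiceless obstruent between vowels /o/ and /u/, so it voices to [g]. /k/ is a voiceless obstruent between vowels /i/ and /a/, so it voices to [g]. /t/ is a voiceless obstruent between vowels /a/ and /e/, so it voices to [d]. /lupabokuikatexb/ → lubaboguigadexb.
Rule 4 (final cluster simplification): /b/ is the second consonant of a word-final cluster /xb/, so it deletes. /lubaboguigadexb/ → lubaboguigadex.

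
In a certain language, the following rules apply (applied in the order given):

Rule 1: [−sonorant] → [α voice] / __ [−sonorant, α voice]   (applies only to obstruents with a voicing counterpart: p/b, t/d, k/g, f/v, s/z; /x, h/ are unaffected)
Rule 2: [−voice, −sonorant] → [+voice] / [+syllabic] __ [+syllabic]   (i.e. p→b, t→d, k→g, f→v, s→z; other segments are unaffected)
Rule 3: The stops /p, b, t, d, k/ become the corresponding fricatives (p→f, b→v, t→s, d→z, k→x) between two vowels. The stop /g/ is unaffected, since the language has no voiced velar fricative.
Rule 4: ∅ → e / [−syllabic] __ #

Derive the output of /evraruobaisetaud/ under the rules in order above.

evraruovaizezaude

Rule 1 (regressive voicing assimilation): no segment meets the environment; /evraruobaisetaud/ is unchanged.
Rule 2 (intervocalic voicing): /s/ is a voiceless obstruent between vowels /i/ and /e/, so it voices to [z]. /t/ is a voiceless obstruent between vowels /e/ and /a/, so it voices to [d]. /evraruobaisetaud/ → evraruobaizedaud.
Rule 3 (intervocalic spirantization): /b/ is a stop between vowels /o/ and /a/, so it spirantizes to the fricative [v]. /d/ is a stop between vowels /e/ and /a/, so it spirantizes to the fricative [z]. /evraruobaizedaud/ → evraruovaizezaud.
Rule 4 (final e-epenthesis): the form ends in the consonant /d/, so [e] is inserted word-finally. /evraruovaizezaud/ → evraruovaizezaude.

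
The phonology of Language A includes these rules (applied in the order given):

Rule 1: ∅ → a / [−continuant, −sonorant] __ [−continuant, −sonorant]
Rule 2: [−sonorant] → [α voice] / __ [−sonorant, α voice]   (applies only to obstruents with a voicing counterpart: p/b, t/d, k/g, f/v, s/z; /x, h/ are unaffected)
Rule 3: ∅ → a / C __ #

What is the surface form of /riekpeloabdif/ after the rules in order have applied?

Rule 1 (stop-cluster a-epenthesis): /k/ and /p/ form a stop–stop cluster, so [a] is inserted between them. /b/ and /d/ form a stop–stop cluster, so [a] is inserted between them. /riekpeloabdif/ → riekapeloabadif.
Rule 2 (regressive voicing assimilation): no segment meets the environment; /riekapeloabadif/ is unchanged.
Rule 3 (final a-epenthesis): the form ends in the consonant /f/, so [a] is inserted word-finally. /riekapeloabadif/ → riekapeloabadifa.

riekapeloabadifa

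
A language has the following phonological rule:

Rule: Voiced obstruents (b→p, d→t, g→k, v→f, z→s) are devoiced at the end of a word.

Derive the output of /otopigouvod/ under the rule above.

Scanning /otopigouvod/: /g/ at position 6 is not in the conditioning environment; /v/ at position 9 is not in the conditioning environment; /d/ is a voiced obstruent in word-final position, so it devoices to [t].
Result: [otopigouvot].

otopigouvot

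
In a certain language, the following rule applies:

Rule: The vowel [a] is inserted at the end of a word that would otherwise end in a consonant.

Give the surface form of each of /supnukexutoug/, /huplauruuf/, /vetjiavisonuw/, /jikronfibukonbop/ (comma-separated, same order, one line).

/supnukexutoug/: the form ends in the consonant /g/, so [a] is inserted word-finally. → [supnukexutouga].
/huplauruuf/: the form ends in the consonant /f/, so [a] is inserted word-finally. → [huplauruufa].
/vetjiavisonuw/: the form ends in the consonant /w/, so [a] is inserted word-finally. → [vetjiavisonuwa].
/jikronfibukonbop/: the form ends in the consonant /p/, so [a] is inserted word-finally. → [jikronfibukonbopa].

supnukexutouga, huplauruufa, vetjiavisonuwa, jikronfibukonbopa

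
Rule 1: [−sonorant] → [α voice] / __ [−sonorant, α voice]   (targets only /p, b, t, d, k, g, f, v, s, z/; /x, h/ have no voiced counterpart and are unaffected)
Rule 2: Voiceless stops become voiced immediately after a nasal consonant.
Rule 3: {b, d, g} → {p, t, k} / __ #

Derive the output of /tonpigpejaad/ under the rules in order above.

tonbikpejaat

Rule 1 (regressive voicing assimilation): /g/ precedes the voiceless obstruent /p/, so it devoices to [k] by assimilation. /tonpigpejaad/ → tonpikpejaad.
Rule 2 (post-nasal voicing): /p/ is a voiceless stop immediately after the nasal /n/, so it voices to [b]. /tonpikpejaad/ → tonbikpejaad.
Rule 3 (final devoicing): /d/ is a voiced stop in word-final position, so it devoices to [t]. /tonbikpejaad/ → tonbikpejaat.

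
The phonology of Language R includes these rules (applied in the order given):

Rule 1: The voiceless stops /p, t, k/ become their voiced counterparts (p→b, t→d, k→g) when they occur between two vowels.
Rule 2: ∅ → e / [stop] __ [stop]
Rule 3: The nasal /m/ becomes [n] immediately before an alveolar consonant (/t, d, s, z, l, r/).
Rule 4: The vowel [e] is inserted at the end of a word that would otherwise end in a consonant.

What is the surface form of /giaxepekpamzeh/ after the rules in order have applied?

giaxebekepanzehe

Rule 1 (intervocalic voicing): /p/ is a voiceless stop between vowels /e/ and /e/, so it voices to [b]. /giaxepekpamzeh/ → giaxebekpamzeh.
Rule 2 (stop-cluster e-epenthesis): /k/ and /p/ form a stop–stop cluster, so [e] is inserted between them. /giaxebekpamzeh/ → giaxebekepamzeh.
Rule 3 (nasal place assimilation): /m/ precedes the alveolar consonant /z/, so it assimilates in place to [n]. /giaxebekepamzeh/ → giaxebekepanzeh.
Rule 4 (final e-epenthesis): the form ends in the consonant /h/, so [e] is inserted word-finally. /giaxebekepanzeh/ → giaxebekepanzehe.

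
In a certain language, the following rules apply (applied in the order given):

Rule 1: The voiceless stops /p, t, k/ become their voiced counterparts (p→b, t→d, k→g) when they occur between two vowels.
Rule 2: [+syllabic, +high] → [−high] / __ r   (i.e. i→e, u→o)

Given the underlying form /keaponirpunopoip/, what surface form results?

keabonerpunoboip

Rule 1 (intervocalic voicing): /p/ is a voiceless stop between vowels /a/ and /o/, so it voices to [b]. /p/ is a voiceless stop between vowels /o/ and /o/, so it voices to [b]. /keaponirpunopoip/ → keabonirpunoboip.
Rule 2 (pre-rhotic lowering): /i/ is a high vowel immediately before /r/, so it lowers to [e]. /keabonirpunoboip/ → keabonerpunoboip.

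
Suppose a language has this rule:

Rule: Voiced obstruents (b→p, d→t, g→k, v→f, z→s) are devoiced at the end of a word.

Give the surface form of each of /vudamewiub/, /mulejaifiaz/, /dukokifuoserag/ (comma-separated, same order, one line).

/vudamewiub/: /b/ is a voiced obstruent in word-final position, so it devoices to [p]. → [vudamewiup].
/mulejaifiaz/: /z/ is a voiced obstruent in word-final position, so it devoices to [s]. → [mulejaifias].
/dukokifuoserag/: /g/ is a voiced obstruent in word-final position, so it devoices to [k]. → [dukokifuoserak].

vudamewiup, mulejaifias, dukokifuoserak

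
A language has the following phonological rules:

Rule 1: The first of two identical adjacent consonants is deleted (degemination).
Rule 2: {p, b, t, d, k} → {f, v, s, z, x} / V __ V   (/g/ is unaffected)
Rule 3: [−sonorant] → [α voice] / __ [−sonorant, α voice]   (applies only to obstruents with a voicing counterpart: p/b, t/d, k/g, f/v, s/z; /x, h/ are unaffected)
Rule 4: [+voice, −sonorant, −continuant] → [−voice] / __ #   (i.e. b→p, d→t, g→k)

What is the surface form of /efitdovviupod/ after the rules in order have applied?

efiddoviufot

Rule 1 (degemination): /vv/ is a geminate; the first /v/ deletes. /efitdovviupod/ → efitdoviupod.
Rule 2 (intervocalic spirantization): /p/ is a stop between vowels /u/ and /o/, so it spirantizes to the fricative [f]. /efitdoviupod/ → efitdoviufod.
Rule 3 (regressive voicing assimilation): /t/ precedes the voiced obstruent /d/, so it voices to [d] by assimilation. /efitdoviufod/ → efiddoviufod.
Rule 4 (final devoicing): /d/ is a voiced stop in word-final position, so it devoices to [t]. /efiddoviufod/ → efiddoviufot.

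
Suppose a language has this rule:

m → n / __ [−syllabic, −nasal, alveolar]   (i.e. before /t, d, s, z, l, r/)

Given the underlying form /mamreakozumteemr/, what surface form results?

manreakozunteenr

/m/ precedes the alveolar consonant /r/, so it assimilates in place to [n].
/m/ precedes the alveolar consonant /t/, so it assimilates in place to [n].
/m/ precedes the alveolar consonant /r/, so it assimilates in place to [n].
Surface form: [manreakozunteenr].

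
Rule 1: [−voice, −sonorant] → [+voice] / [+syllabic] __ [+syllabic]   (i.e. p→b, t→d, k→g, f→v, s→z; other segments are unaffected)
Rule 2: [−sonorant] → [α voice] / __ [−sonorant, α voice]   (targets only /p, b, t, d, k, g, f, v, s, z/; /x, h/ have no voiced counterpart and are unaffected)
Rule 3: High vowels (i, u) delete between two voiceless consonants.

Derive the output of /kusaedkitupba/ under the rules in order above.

kuzaetkidubba

Rule 1 (intervocalic voicing): /s/ is a voiceless obstruent between vowels /u/ and /a/, so it voices to [z]. /t/ is a voiceless obstruent between vowels /i/ and /u/, so it voices to [d]. /kusaedkitupba/ → kuzaedkidupba.
Rule 2 (regressive voicing assimilation): /d/ precedes the voiceless obstruent /k/, so it devoices to [t] by assimilation. /p/ precedes the voiced obstruent /b/, so it voices to [b] by assimilation. /kuzaedkidupba/ → kuzaetkidubba.
Rule 3 (high vowel syncope): no segment meets the environment; /kuzaetkidubba/ is unchanged.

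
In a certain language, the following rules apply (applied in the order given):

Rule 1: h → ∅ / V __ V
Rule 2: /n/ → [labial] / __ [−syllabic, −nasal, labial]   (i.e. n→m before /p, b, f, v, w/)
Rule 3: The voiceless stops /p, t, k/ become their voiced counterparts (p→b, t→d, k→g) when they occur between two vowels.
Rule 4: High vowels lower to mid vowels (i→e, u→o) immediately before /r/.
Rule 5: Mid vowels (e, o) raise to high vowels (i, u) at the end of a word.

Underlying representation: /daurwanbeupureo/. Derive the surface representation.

Rule 1 (intervocalic h-deletion): no segment meets the environment; /daurwanbeupureo/ is unchanged.
Rule 2 (nasal place assimilation): /n/ precedes the labial consonant /b/, so it assimilates in place to [m]. /daurwanbeupureo/ → daurwambeupureo.
Rule 3 (intervocalic voicing): /p/ is a voiceless stop between vowels /u/ and /u/, so it voices to [b]. /daurwambeupureo/ → daurwambeubureo.
Rule 4 (pre-rhotic lowering): /u/ is a high vowel immediately before /r/, so it lowers to [o]. /u/ is a high vowel immediately before /r/, so it lowers to [o]. /daurwambeubureo/ → daorwambeuboreo.
Rule 5 (final vowel raising): /o/ is a mid vowel in word-final position, so it raises to [u]. /daorwambeuboreo/ → daorwambeuboreu.

daorwambeuboreu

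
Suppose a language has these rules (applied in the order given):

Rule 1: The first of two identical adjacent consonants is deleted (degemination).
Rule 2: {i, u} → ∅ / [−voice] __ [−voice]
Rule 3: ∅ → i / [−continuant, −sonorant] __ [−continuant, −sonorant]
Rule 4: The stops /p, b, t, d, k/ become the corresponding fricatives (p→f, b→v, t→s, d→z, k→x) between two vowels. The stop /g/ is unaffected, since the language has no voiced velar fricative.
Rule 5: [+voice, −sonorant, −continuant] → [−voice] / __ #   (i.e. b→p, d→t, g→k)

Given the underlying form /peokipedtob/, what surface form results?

Rule 1 (degemination): no segment meets the environment; /peokipedtob/ is unchanged.
Rule 2 (high vowel syncope): /i/ is a high vowel flanked by voiceless consonants /k/ and /p/, so it deletes. /peokipedtob/ → peokpedtob.
Rule 3 (stop-cluster i-epenthesis): /k/ and /p/ form a stop–stop cluster, so [i] is inserted between them. /d/ and /t/ form a stop–stop cluster, so [i] is inserted between them. /peokpedtob/ → peokipeditob.
Rule 4 (intervocalic spirantization): /k/ is a stop between vowels /o/ and /i/, so it spirantizes to the fricative [x]. /p/ is a stop between vowels /i/ and /e/, so it spirantizes to the fricative [f]. /d/ is a stop between vowels /e/ and /i/, so it spirantizes to the fricative [z]. /t/ is a stop between vowels /i/ and /o/, so it spirantizes to the fricative [s]. /peokipeditob/ → peoxifezisob.
Rule 5 (final devoicing): /b/ is a voiced stop in word-final position, so it devoices to [p]. /peoxifezisob/ → peoxifezisop.

peoxifezisop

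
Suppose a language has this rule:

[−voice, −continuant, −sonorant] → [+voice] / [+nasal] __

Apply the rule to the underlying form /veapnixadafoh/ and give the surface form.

No segment of /veapnixadafoh/ meets the structural description of the rule, so the form surfaces unchanged.

veapnixadafoh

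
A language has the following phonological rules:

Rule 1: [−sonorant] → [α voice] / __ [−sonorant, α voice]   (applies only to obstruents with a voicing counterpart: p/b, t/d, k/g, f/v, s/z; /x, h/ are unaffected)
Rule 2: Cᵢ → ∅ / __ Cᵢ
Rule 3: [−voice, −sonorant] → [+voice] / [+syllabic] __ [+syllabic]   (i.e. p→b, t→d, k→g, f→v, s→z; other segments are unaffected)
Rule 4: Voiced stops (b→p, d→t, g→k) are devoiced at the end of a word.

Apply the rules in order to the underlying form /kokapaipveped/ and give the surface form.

kogabaibvebet

Rule 1 (regressive voicing assimilation): /p/ precedes the voiced obstruent /v/, so it voices to [b] by assimilation. /kokapaipveped/ → kokapaibveped.
Rule 2 (degemination): no segment meets the environment; /kokapaibveped/ is unchanged.
Rule 3 (intervocalic voicing): /k/ is a voiceless obstruent between vowels /o/ and /a/, so it voices to [g]. /p/ is a voiceless obstruent between vowels /a/ and /a/, so it voices to [b]. /p/ is a voiceless obstruent between vowels /e/ and /e/, so it voices to [b]. /kokapaibveped/ → kogabaibvebed.
Rule 4 (final devoicing): /d/ is a voiced stop in word-final position, so it devoices to [t]. /kogabaibvebed/ → kogabaibvebet.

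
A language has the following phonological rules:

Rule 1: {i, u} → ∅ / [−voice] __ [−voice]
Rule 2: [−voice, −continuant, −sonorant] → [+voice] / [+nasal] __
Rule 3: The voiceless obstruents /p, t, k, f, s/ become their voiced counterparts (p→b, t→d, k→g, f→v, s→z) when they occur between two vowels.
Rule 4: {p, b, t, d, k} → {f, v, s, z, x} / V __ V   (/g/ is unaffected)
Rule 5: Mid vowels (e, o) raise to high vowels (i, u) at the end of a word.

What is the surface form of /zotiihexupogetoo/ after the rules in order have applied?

Rule 1 (high vowel syncope): /u/ is a high vowel flanked by voiceless consonants /x/ and /p/, so it deletes. /zotiihexupogetoo/ → zotiihexpogetoo.
Rule 2 (post-nasal voicing): no segment meets the environment; /zotiihexpogetoo/ is unchanged.
Rule 3 (intervocalic voicing): /t/ is a voiceless obstruent between vowels /o/ and /i/, so it voices to [d]. /t/ is a voiceless obstruent between vowels /e/ and /o/, so it voices to [d]. /zotiihexpogetoo/ → zodiihexpogedoo.
Rule 4 (intervocalic spirantization): /d/ is a stop between vowels /o/ and /i/, so it spirantizes to the fricative [z]. /d/ is a stop between vowels /e/ and /o/, so it spirantizes to the fricative [z]. /zodiihexpogedoo/ → zoziihexpogezoo.
Rule 5 (final vowel raising): /o/ is a mid vowel in word-final position, so it raises to [u]. /zoziihexpogezoo/ → zoziihexpogezou.

zoziihexpogezou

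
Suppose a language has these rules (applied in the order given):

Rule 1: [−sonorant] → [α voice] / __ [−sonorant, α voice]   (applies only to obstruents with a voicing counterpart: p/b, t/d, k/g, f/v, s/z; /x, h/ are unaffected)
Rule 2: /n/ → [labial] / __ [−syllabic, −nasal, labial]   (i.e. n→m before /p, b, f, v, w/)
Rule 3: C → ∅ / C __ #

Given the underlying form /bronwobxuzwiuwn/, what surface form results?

bromwopxuzwiuw

Rule 1 (regressive voicing assimilation): /b/ precedes the voiceless obstruent /x/, so it devoices to [p] by assimilation. /bronwobxuzwiuwn/ → bronwopxuzwiuwn.
Rule 2 (nasal place assimilation): /n/ precedes the labial consonant /w/, so it assimilates in place to [m]. /bronwopxuzwiuwn/ → bromwopxuzwiuwn.
Rule 3 (final cluster simplification): /n/ is the second consonant of a word-final cluster /wn/, so it deletes. /bromwopxuzwiuwn/ → bromwopxuzwiuw.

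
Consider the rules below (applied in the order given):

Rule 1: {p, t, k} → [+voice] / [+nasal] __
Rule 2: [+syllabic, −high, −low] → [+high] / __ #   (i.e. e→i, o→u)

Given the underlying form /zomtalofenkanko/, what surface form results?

zomdalofengangu

Rule 1 (post-nasal voicing): /t/ is a voiceless stop immediately after the nasal /m/, so it voices to [d]. /k/ is a voiceless stop immediately after the nasal /n/, so it voices to [g]. /k/ is a voiceless stop immediately after the nasal /n/, so it voices to [g]. /zomtalofenkanko/ → zomdalofengango.
Rule 2 (final vowel raising): /o/ is a mid vowel in word-final position, so it raises to [u]. /zomdalofengango/ → zomdalofengangu.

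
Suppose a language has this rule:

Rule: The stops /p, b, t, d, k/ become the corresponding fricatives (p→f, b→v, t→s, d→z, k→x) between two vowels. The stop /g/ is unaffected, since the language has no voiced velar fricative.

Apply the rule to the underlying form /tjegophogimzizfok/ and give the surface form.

tjegophogimzizfok

No segment of /tjegophogimzizfok/ meets the structural description of the rule, so the form surfaces unchanged.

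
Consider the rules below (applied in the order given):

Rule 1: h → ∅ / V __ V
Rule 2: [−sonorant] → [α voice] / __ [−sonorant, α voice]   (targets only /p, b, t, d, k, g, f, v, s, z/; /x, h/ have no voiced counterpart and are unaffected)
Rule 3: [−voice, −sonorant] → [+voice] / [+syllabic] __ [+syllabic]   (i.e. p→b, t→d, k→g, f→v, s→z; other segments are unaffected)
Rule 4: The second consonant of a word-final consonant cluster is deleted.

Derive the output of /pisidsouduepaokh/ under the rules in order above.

Rule 1 (intervocalic h-deletion): no segment meets the environment; /pisidsouduepaokh/ is unchanged.
Rule 2 (regressive voicing assimilation): /d/ precedes the voiceless obstruent /s/, so it devoices to [t] by assimilation. /pisidsouduepaokh/ → pisitsouduepaokh.
Rule 3 (intervocalic voicing): /s/ is a voiceless obstruent between vowels /i/ and /i/, so it voices to [z]. /p/ is a voiceless obstruent between vowels /e/ and /a/, so it voices to [b]. /pisitsouduepaokh/ → pizitsouduebaokh.
Rule 4 (final cluster simplification): /h/ is the second consonant of a word-final cluster /kh/, so it deletes. /pizitsouduebaokh/ → pizitsouduebaok.

pizitsouduebaok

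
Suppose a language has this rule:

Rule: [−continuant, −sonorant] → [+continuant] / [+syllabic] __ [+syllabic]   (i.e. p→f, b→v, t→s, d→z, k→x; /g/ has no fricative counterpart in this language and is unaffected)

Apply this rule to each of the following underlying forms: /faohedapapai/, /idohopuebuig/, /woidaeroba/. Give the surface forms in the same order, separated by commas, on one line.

faohezafafai, izohofuevuig, woizaerova

/faohedapapai/: /d/ is a stop between vowels /e/ and /a/, so it spirantizes to the fricative [z]. /p/ is a stop between vowels /a/ and /a/, so it spirantizes to the fricative [f]. /p/ is a stop between vowels /a/ and /a/, so it spirantizes to the fricative [f]. → [faohezafafai].
/idohopuebuig/: /d/ is a stop between vowels /i/ and /o/, so it spirantizes to the fricative [z]. /p/ is a stop between vowels /o/ and /u/, so it spirantizes to the fricative [f]. /b/ is a stop between vowels /e/ and /u/, so it spirantizes to the fricative [v]. → [izohofuevuig].
/woidaeroba/: /d/ is a stop between vowels /i/ and /a/, so it spirantizes to the fricative [z]. /b/ is a stop between vowels /o/ and /a/, so it spirantizes to the fricative [v]. → [woizaerova].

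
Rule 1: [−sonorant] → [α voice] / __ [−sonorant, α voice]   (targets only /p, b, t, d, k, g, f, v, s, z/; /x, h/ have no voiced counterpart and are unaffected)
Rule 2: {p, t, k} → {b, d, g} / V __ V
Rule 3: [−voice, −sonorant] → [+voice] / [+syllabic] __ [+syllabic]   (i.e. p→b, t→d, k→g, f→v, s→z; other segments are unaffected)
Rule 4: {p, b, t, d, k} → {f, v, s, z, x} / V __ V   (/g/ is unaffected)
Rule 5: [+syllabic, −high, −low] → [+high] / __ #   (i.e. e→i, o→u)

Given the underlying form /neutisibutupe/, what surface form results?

Rule 1 (regressive voicing assimilation): no segment meets the environment; /neutisibutupe/ is unchanged.
Rule 2 (intervocalic voicing): /t/ is a voiceless stop between vowels /u/ and /i/, so it voices to [d]. /t/ is a voiceless stop between vowels /u/ and /u/, so it voices to [d]. /p/ is a voiceless stop between vowels /u/ and /e/, so it voices to [b]. /neutisibutupe/ → neudisibudube.
Rule 3 (intervocalic voicing): /s/ is a voiceless obstruent between vowels /i/ and /i/, so it voices to [z]. /neudisibudube/ → neudizibudube.
Rule 4 (intervocalic spirantization): /d/ is a stop between vowels /u/ and /i/, so it spirantizes to the fricative [z]. /b/ is a stop between vowels /i/ and /u/, so it spirantizes to the fricative [v]. /d/ is a stop between vowels /u/ and /u/, so it spirantizes to the fricative [z]. /b/ is a stop between vowels /u/ and /e/, so it spirantizes to the fricative [v]. /neudizibudube/ → neuzizivuzuve.
Rule 5 (final vowel raising): /e/ is a mid vowel in word-final position, so it raises to [i]. /neuzizivuzuve/ → neuzizivuzuvi.

neuzizivuzuvi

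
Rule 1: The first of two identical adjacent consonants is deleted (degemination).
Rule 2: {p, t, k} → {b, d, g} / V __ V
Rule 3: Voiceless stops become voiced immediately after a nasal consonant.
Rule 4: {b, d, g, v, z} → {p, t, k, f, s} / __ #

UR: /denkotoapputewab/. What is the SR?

Rule 1 (degemination): /pp/ is a geminate; the first /p/ deletes. /denkotoapputewab/ → denkotoaputewab.
Rule 2 (intervocalic voicing): /t/ is a voiceless stop between vowels /o/ and /o/, so it voices to [d]. /p/ is a voiceless stop between vowels /a/ and /u/, so it voices to [b]. /t/ is a voiceless stop between vowels /u/ and /e/, so it voices to [d]. /denkotoaputewab/ → denkodoabudewab.
Rule 3 (post-nasal voicing): /k/ is a voiceless stop immediately after the nasal /n/, so it voices to [g]. /denkodoabudewab/ → dengodoabudewab.
Rule 4 (final devoicing): /b/ is a voiced obstruent in word-final position, so it devoices to [p]. /dengodoabudewab/ → dengodoabudewap.

dengodoabudewap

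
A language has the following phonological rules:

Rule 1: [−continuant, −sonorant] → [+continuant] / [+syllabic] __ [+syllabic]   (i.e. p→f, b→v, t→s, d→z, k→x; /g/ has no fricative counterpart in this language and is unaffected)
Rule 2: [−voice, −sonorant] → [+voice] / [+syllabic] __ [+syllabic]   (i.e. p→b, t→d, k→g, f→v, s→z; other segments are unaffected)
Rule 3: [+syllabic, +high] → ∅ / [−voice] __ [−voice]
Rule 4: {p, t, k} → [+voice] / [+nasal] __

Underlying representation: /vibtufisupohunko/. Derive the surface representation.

Rule 1 (intervocalic spirantization): /p/ is a stop between vowels /u/ and /o/, so it spirantizes to the fricative [f]. /vibtufisupohunko/ → vibtufisufohunko.
Rule 2 (intervocalic voicing): /f/ is a voiceless obstruent between vowels /u/ and /i/, so it voices to [v]. /s/ is a voiceless obstruent between vowels /i/ and /u/, so it voices to [z]. /f/ is a voiceless obstruent between vowels /u/ and /o/, so it voices to [v]. /vibtufisufohunko/ → vibtuvizuvohunko.
Rule 3 (high vowel syncope): no segment meets the environment; /vibtuvizuvohunko/ is unchanged.
Rule 4 (post-nasal voicing): /k/ is a voiceless stop immediately after the nasal /n/, so it voices to [g]. /vibtuvizuvohunko/ → vibtuvizuvohungo.

vibtuvizuvohungo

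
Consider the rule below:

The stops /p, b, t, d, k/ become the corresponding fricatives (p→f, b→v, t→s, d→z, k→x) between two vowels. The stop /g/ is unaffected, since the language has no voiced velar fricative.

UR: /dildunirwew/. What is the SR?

dildunirwew

No segment of /dildunirwew/ meets the structural description of the rule, so the form surfaces unchanged.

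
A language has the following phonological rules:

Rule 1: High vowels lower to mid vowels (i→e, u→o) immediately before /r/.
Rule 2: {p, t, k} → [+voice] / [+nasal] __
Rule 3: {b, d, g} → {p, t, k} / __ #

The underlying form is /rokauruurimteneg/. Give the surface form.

rokaoruorimdenek

Rule 1 (pre-rhotic lowering): /u/ is a high vowel immediately before /r/, so it lowers to [o]. /u/ is a high vowel immediately before /r/, so it lowers to [o]. /rokauruurimteneg/ → rokaoruorimteneg.
Rule 2 (post-nasal voicing): /t/ is a voiceless stop immediately after the nasal /m/, so it voices to [d]. /rokaoruorimteneg/ → rokaoruorimdeneg.
Rule 3 (final devoicing): /g/ is a voiced stop in word-final position, so it devoices to [k]. /rokaoruorimdeneg/ → rokaoruorimdenek.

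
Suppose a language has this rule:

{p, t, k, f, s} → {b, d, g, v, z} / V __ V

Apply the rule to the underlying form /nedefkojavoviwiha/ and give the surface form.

nedefkojavoviwiha

No segment of /nedefkojavoviwiha/ meets the structural description of the rule, so the form surfaces unchanged.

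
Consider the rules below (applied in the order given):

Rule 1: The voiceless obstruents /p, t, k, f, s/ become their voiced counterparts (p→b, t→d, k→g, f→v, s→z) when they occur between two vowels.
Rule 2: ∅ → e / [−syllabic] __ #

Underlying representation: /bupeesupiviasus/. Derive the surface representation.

bubeezubiviazuse

Rule 1 (intervocalic voicing): /p/ is a voiceless obstruent between vowels /u/ and /e/, so it voices to [b]. /s/ is a voiceless obstruent between vowels /e/ and /u/, so it voices to [z]. /p/ is a voiceless obstruent between vowels /u/ and /i/, so it voices to [b]. /s/ is a voiceless obstruent between vowels /a/ and /u/, so it voices to [z]. /bupeesupiviasus/ → bubeezubiviazus.
Rule 2 (final e-epenthesis): the form ends in the consonant /s/, so [e] is inserted word-finally. /bubeezubiviazus/ → bubeezubiviazuse.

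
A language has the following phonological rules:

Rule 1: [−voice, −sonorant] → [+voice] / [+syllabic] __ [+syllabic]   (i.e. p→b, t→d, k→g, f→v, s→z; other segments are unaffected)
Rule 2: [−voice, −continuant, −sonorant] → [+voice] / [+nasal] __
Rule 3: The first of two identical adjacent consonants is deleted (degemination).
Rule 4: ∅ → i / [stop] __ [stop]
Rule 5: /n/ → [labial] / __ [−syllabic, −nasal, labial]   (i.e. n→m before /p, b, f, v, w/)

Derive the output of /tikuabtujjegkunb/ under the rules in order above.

tiguabitujegikumb

Rule 1 (intervocalic voicing): /k/ is a voiceless obstruent between vowels /i/ and /u/, so it voices to [g]. /tikuabtujjegkunb/ → tiguabtujjegkunb.
Rule 2 (post-nasal voicing): no segment meets the environment; /tiguabtujjegkunb/ is unchanged.
Rule 3 (degemination): /jj/ is a geminate; the first /j/ deletes. /tiguabtujjegkunb/ → tiguabtujegkunb.
Rule 4 (stop-cluster i-epenthesis): /b/ and /t/ form a stop–stop cluster, so [i] is inserted between them. /g/ and /k/ form a stop–stop cluster, so [i] is inserted between them. /tiguabtujegkunb/ → tiguabitujegikunb.
Rule 5 (nasal place assimilation): /n/ precedes the labial consonant /b/, so it assimilates in place to [m]. /tiguabitujegikunb/ → tiguabitujegikumb.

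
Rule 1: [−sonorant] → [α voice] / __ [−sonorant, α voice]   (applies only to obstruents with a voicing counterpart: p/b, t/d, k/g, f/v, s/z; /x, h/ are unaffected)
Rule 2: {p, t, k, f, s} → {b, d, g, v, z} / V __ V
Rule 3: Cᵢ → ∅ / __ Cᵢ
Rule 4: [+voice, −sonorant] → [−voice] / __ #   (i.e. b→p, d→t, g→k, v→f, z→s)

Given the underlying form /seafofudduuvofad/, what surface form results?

Rule 1 (regressive voicing assimilation): no segment meets the environment; /seafofudduuvofad/ is unchanged.
Rule 2 (intervocalic voicing): /f/ is a voiceless obstruent between vowels /a/ and /o/, so it voices to [v]. /f/ is a voiceless obstruent between vowels /o/ and /u/, so it voices to [v]. /f/ is a voiceless obstruent between vowels /o/ and /a/, so it voices to [v]. /seafofudduuvofad/ → seavovudduuvovad.
Rule 3 (degemination): /dd/ is a geminate; the first /d/ deletes. /seavovudduuvovad/ → seavovuduuvovad.
Rule 4 (final devoicing): /d/ is a voiced obstruent in word-final position, so it devoices to [t]. /seavovuduuvovad/ → seavovuduuvovat.

seavovuduuvovat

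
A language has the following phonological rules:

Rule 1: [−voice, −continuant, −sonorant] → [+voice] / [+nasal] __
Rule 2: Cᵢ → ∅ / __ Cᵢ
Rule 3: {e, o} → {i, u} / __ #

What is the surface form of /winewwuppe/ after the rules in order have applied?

winewupi

Rule 1 (post-nasal voicing): no segment meets the environment; /winewwuppe/ is unchanged.
Rule 2 (degemination): /ww/ is a geminate; the first /w/ deletes. /pp/ is a geminate; the first /p/ deletes. /winewwuppe/ → winewupe.
Rule 3 (final vowel raising): /e/ is a mid vowel in word-final position, so it raises to [i]. /winewupe/ → winewupi.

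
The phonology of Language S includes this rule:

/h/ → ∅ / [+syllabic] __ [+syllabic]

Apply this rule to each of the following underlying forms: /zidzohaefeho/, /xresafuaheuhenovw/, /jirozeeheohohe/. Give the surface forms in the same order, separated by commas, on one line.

/zidzohaefeho/: /h/ occurs between vowels /o/ and /a/, so it deletes. /h/ occurs between vowels /e/ and /o/, so it deletes. → [zidzoaefeo].
/xresafuaheuhenovw/: /h/ occurs between vowels /a/ and /e/, so it deletes. /h/ occurs between vowels /u/ and /e/, so it deletes. → [xresafuaeuenovw].
/jirozeeheohohe/: /h/ occurs between vowels /e/ and /e/, so it deletes. /h/ occurs between vowels /o/ and /o/, so it deletes. /h/ occurs between vowels /o/ and /e/, so it deletes. → [jirozeeeooe].

zidzoaefeo, xresafuaeuenovw, jirozeeeooe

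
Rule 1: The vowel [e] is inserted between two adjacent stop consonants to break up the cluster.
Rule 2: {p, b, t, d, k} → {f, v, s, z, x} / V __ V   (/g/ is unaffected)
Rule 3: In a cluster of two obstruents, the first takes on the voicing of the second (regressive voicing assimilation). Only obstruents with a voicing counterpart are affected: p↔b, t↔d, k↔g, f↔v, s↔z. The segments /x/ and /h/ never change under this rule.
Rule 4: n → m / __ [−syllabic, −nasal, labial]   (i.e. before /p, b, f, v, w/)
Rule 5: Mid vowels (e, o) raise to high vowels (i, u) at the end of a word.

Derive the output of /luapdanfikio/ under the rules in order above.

luafezamfixiu

Rule 1 (stop-cluster e-epenthesis): /p/ and /d/ form a stop–stop cluster, so [e] is inserted between them. /luapdanfikio/ → luapedanfikio.
Rule 2 (intervocalic spirantization): /p/ is a stop between vowels /a/ and /e/, so it spirantizes to the fricative [f]. /d/ is a stop between vowels /e/ and /a/, so it spirantizes to the fricative [z]. /k/ is a stop between vowels /i/ and /i/, so it spirantizes to the fricative [x]. /luapedanfikio/ → luafezanfixio.
Rule 3 (regressive voicing assimilation): no segment meets the environment; /luafezanfixio/ is unchanged.
Rule 4 (nasal place assimilation): /n/ precedes the labial consonant /f/, so it assimilates in place to [m]. /luafezanfixio/ → luafezamfixio.
Rule 5 (final vowel raising): /o/ is a mid vowel in word-final position, so it raises to [u]. /luafezamfixio/ → luafezamfixiu.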